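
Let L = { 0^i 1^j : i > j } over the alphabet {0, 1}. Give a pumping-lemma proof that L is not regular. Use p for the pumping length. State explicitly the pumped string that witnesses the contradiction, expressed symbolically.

0^{p+1-k} 1^p

Assume L is regular; let p be its pumping constant.
Choose w = 0^{p+1} 1^p ∈ L, with |w| = 2p+1 ≥ p.
Write w = xyz as guaranteed by the lemma, with |xy| ≤ p and |y| > 0.
The first p characters of w are 0's, so xy (and hence y) consists only of 0's. Write y = 0^k, 1 ≤ k ≤ p.
Consider xy^0z = xz = 0^{p+1-k} 1^p. Since k ≥ 1, the 0-count p+1-k is at most p, so i > j fails; thus xz ∉ L.
This contradicts the pumping lemma, so L is not regular.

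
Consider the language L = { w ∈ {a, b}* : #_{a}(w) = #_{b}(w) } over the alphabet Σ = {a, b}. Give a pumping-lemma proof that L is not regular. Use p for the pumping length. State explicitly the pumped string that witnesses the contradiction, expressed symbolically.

a^{p+k} b^p

Assume L is regular; let p be its pumping constant.
Choose w = a^p b^p ∈ L with |w| = 2p ≥ p.
Write w = xyz as guaranteed by the lemma, with |xy| ≤ p and |y| > 0.
The first p characters of w are a's, so xy (and hence y) consists only of a's. Write y = a^k, 1 ≤ k ≤ p.
Pump with i = 2: xy^2z = a^{p+k} b^p has p+k occurrences of a but only p of b. Since k ≥ 1 the counts differ, so xy^2z ∉ L.
This contradicts the pumping lemma, so L is not regular.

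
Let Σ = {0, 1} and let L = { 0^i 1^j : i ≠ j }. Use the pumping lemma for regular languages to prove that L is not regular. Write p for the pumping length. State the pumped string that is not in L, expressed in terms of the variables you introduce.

0^{p+p!} 1^{p+p!}

Assume L is regular; let p be its pumping constant.
Choose w = 0^p 1^{p+p!}. Since p ≠ p+p!, w ∈ L; and |w| ≥ p.
Write w = xyz as guaranteed by the lemma, with |xy| ≤ p and y is nonempty.
Since the first p symbols of w are all 0's and |xy| ≤ p, y lies entirely in the leading 0-block: y = 0^k for some k with 1 ≤ k ≤ p.
Since 1 ≤ k ≤ p, k divides p!; set t = 1 + p!/k. Then xy^t z has p + (p!/k)·k = p + p! copies of 0. Now the 0-count equals the 1-count, so i ≠ j fails. So xy^t z = 0^{p+p!} 1^{p+p!} ∉ L.
Contradiction. Therefore L is not regular.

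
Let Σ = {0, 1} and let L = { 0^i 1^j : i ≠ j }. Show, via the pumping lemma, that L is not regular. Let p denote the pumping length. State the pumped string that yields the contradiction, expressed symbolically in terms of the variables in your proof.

0^{p+p!} 1^{p+p!}

Suppose for contradiction that L is regular, and let p be the pumping length.
Choose w = 0^p 1^{p+p!}. Since p ≠ p+p!, w ∈ L; and |w| ≥ p.
The pumping lemma gives a decomposition w = xyz where |xy| ≤ p and y is nonempty.
The first p characters of w are 0's, so xy (and hence y) consists only of 0's. Write y = 0^k, 1 ≤ k ≤ p.
Since 1 ≤ k ≤ p, k divides p!; set t = 1 + p!/k. Then xy^t z has p + (p!/k)·k = p + p! copies of 0. Now the 0-count equals the 1-count, so i ≠ j fails. So xy^t z = 0^{p+p!} 1^{p+p!} ∉ L.
This contradicts the pumping lemma, so L is not regular.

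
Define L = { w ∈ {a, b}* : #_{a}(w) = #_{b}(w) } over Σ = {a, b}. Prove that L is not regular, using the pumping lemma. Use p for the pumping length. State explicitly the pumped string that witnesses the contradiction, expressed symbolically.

Assume L is regular; let p be its pumping constant.
Choose w = a^p b^p ∈ L with |w| = 2p ≥ p.
By the pumping lemma, w = xyz with |xy| ≤ p and |y| ≥ 1.
The first p characters of w are a's, so xy (and hence y) consists only of a's. Write y = a^k, 1 ≤ k ≤ p.
Pump with i = 2: xy^2z = a^{p+k} b^p has p+k occurrences of a but only p of b. Since k ≥ 1 the counts differ, so xy^2z ∉ L.
This is a contradiction; hence L is not regular.

a^{p+k} b^p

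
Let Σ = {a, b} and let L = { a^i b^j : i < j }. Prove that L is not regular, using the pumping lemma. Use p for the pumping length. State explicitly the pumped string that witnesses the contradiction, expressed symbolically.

a^{p+k} b^{p+1}

Assume L is regular; let p be its pumping constant.
Choose w = a^p b^{p+1} ∈ L, with |w| = 2p+1 ≥ p.
By the pumping lemma, w = xyz with |xy| ≤ p and y is nonempty.
Because |xy| ≤ p and w begins with p copies of a, we have y = a^k with 1 ≤ k ≤ p.
Consider xy^2z = a^{p+k} b^{p+1}. Since k ≥ 1, the a-count p+k is at least p+1, so i < j fails; thus xy^2z ∉ L.
This is a contradiction; hence L is not regular.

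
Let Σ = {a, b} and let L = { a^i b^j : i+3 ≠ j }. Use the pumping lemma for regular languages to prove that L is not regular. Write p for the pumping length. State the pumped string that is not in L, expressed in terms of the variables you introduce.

a^{p+p!} b^{p+p!+3}

Assume L is regular. Let p be the pumping length given by the pumping lemma.
Choose w = a^p b^{p+p!+3}. Since p ≠ (p+p!+3)-3 = p+p!, w ∈ L; and |w| ≥ p.
By the pumping lemma, w = xyz with |xy| ≤ p and |y| ≥ 1.
The first p characters of w are a's, so xy (and hence y) consists only of a's. Write y = a^k, 1 ≤ k ≤ p.
Since 1 ≤ k ≤ p, k divides p!; set t = 1 + p!/k. Then xy^t z has p + (p!/k)·k = p + p! copies of a. Now the a-count is p+p! and (b-count)-3 = (p+p!+3)-3 = p+p!, so i+3 ≠ j fails. So xy^t z = a^{p+p!} b^{p+p!+3} ∉ L.
Contradiction. Therefore L is not regular.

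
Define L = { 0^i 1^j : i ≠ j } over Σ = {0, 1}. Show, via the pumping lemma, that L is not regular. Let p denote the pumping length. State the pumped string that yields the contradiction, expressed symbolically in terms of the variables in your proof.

Assume L is regular; let p be its pumping constant.
Choose w = 0^p 1^{p+p!}. Since p ≠ p+p!, w ∈ L; and |w| ≥ p.
Write w = xyz as guaranteed by the lemma, with |xy| ≤ p and |y| ≥ 1.
The first p characters of w are 0's, so xy (and hence y) consists only of 0's. Write y = 0^k, 1 ≤ k ≤ p.
Since 1 ≤ k ≤ p, k divides p!; set t = 1 + p!/k. Then xy^t z has p + (p!/k)·k = p + p! copies of 0. Now the 0-count equals the 1-count, so i ≠ j fails. So xy^t z = 0^{p+p!} 1^{p+p!} ∉ L.
This is a contradiction; hence L is not regular.

0^{p+p!} 1^{p+p!}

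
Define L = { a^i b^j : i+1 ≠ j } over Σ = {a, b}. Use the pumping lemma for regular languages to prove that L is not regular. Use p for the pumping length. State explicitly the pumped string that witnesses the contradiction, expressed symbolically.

Toward a contradiction, assume L is regular with pumping length p.
Choose w = a^p b^{p+p!+1}. Since p ≠ (p+p!+1)-1 = p+p!, w ∈ L; and |w| ≥ p.
Write w = xyz as guaranteed by the lemma, with |xy| ≤ p and |y| ≥ 1.
The first p characters of w are a's, so xy (and hence y) consists only of a's. Write y = a^k, 1 ≤ k ≤ p.
Since 1 ≤ k ≤ p, k divides p!; set t = 1 + p!/k. Then xy^t z has p + (p!/k)·k = p + p! copies of a. Now the a-count is p+p! and (b-count)-1 = (p+p!+1)-1 = p+p!, so i+1 ≠ j fails. So xy^t z = a^{p+p!} b^{p+p!+1} ∉ L.
Contradiction. Therefore L is not regular.

a^{p+p!} b^{p+p!+1}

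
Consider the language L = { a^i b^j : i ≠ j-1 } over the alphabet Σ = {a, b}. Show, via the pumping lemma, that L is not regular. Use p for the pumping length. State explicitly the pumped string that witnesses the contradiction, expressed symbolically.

Toward a contradiction, assume L is regular with pumping length p.
Choose w = a^p b^{p+p!+1}. Since p ≠ (p+p!+1)-1 = p+p!, w ∈ L; and |w| ≥ p.
By the pumping lemma, w = xyz with |xy| ≤ p and y is nonempty.
Since the first p symbols of w are all a's and |xy| ≤ p, y lies entirely in the leading a-block: y = a^k for some k with 1 ≤ k ≤ p.
Since 1 ≤ k ≤ p, k divides p!; set t = 1 + p!/k. Then xy^t z has p + (p!/k)·k = p + p! copies of a. Now the a-count is p+p! and (b-count)-1 = (p+p!+1)-1 = p+p!, so i ≠ j-1 fails. So xy^t z = a^{p+p!} b^{p+p!+1} ∉ L.
This contradicts the pumping lemma, so L is not regular.

a^{p+p!} b^{p+p!+1}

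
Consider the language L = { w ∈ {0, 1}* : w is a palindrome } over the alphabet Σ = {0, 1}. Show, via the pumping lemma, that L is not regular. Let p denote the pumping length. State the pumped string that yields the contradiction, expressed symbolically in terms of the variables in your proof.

Assume L is regular. Let p be the pumping length given by the pumping lemma.
Take w = 0^p 1 0^p, a palindrome of length 2p+1 ≥ p.
Write w = xyz as guaranteed by the lemma, with |xy| ≤ p and |y| > 0.
Because |xy| ≤ p and w begins with p copies of 0, we have y = 0^k with 1 ≤ k ≤ p.
Pump with i = 2: xy^2z = 0^{p+k} 1 0^p. Its reverse is 0^p 1 0^{p+k}, which differs from xy^2z since k ≥ 1. So xy^2z is not a palindrome and xy^2z ∉ L.
This contradicts the pumping lemma, so L is not regular.

0^{p+k} 1 0^p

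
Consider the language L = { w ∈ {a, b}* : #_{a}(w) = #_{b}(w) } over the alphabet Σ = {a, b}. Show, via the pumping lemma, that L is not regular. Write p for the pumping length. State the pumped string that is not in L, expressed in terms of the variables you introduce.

a^{p+k} b^p

Toward a contradiction, assume L is regular with pumping length p.
Choose w = a^p b^p ∈ L with |w| = 2p ≥ p.
By the pumping lemma, w = xyz with |xy| ≤ p and y is nonempty.
Because |xy| ≤ p and w begins with p copies of a, we have y = a^k with 1 ≤ k ≤ p.
Pump with i = 2: xy^2z = a^{p+k} b^p has p+k occurrences of a but only p of b. Since k ≥ 1 the counts differ, so xy^2z ∉ L.
This contradicts the pumping lemma, so L is not regular.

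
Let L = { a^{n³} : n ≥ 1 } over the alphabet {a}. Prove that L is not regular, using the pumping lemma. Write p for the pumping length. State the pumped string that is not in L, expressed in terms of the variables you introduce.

a^{p³+k}

Assume L is regular; let p be its pumping constant.
Take w = a^{p³} ∈ L with |w| = p³ ≥ p.
The pumping lemma gives a decomposition w = xyz where |xy| ≤ p and y is nonempty.
Then y = a^k for some k with 1 ≤ k ≤ p.
Pump with i = 2: xy^2z = a^{p³+k}. Since 1 ≤ k ≤ p, p³ < p³+k ≤ p³+p < p³+3p²+3p+1 = (p+1)³, so p³+k is not a perfect cube. So xy^2z ∉ L.
This is a contradiction; hence L is not regular.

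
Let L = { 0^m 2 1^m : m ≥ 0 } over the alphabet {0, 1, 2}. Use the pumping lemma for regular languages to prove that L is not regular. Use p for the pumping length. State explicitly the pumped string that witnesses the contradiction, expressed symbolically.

0^{p+k} 2 1^p

Assume L is regular. Let p be the pumping length given by the pumping lemma.
Take w = 0^p 2 1^p ∈ L with |w| = 2p+1 ≥ p.
Write w = xyz as guaranteed by the lemma, with |xy| ≤ p and |y| > 0.
Since the first p symbols of w are all 0's and |xy| ≤ p, y lies entirely in the leading 0-block: y = 0^k for some k with 1 ≤ k ≤ p.
Pump with i = 2: xy^2z = 0^{p+k} 2 1^p, which would require p+k = p. But k ≥ 1, so xy^2z ∉ L.
This contradicts the pumping lemma, so L is not regular.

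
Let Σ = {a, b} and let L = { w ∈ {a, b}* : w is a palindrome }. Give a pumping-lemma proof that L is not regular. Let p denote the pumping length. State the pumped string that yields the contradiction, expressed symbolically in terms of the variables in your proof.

a^{p+k} b a^p

Toward a contradiction, assume L is regular with pumping length p.
Take w = a^p b a^p, a palindrome of length 2p+1 ≥ p.
Write w = xyz as guaranteed by the lemma, with |xy| ≤ p and |y| ≥ 1.
The first p characters of w are a's, so xy (and hence y) consists only of a's. Write y = a^k, 1 ≤ k ≤ p.
Pump with i = 2: xy^2z = a^{p+k} b a^p. Its reverse is a^p b a^{p+k}, which differs from xy^2z since k ≥ 1. So xy^2z is not a palindrome and xy^2z ∉ L.
This contradicts the pumping lemma, so L is not regular.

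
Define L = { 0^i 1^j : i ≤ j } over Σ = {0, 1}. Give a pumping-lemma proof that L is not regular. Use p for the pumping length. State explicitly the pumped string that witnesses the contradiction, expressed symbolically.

0^{p+k} 1^p

Assume L is regular. Let p be the pumping length given by the pumping lemma.
Choose w = 0^p 1^p ∈ L, with |w| = 2p ≥ p.
Write w = xyz as guaranteed by the lemma, with |xy| ≤ p and |y| ≥ 1.
The first p characters of w are 0's, so xy (and hence y) consists only of 0's. Write y = 0^k, 1 ≤ k ≤ p.
Consider xy^2z = 0^{p+k} 1^p. Since k ≥ 1, the 0-count p+k exceeds the 1-count p, so i ≤ j fails; thus xy^2z ∉ L.
This contradicts the pumping lemma, so L is not regular.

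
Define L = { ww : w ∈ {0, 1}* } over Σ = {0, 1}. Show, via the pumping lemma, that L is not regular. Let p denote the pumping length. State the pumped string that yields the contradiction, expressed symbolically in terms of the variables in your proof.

0^{p+k} 1^p 0^p 1^p

Toward a contradiction, assume L is regular with pumping length p.
Take w = 0^p 1^p 0^p 1^p = uu where u = 0^p1^p; then w ∈ L and |w| = 4p ≥ p.
Write w = xyz as guaranteed by the lemma, with |xy| ≤ p and |y| > 0.
Because |xy| ≤ p and w begins with p copies of 0, we have y = 0^k with 1 ≤ k ≤ p.
Pump with i = 2: xy^2z = 0^{p+k} 1^p 0^p 1^p, of length 4p+k. Suppose this equals vv. The string starts with 0 and ends with 1, so v does too; thus the boundary between the two copies of v is a 1→0 transition. There is exactly one such transition, at position 2p+k, so |v| = 2p+k and |vv| = 4p+2k ≠ 4p+k since k ≥ 1. So xy^2z ∉ L.
This is a contradiction; hence L is not regular.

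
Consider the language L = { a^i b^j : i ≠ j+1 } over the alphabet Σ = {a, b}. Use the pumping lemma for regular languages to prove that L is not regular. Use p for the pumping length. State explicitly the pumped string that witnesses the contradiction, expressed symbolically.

a^{p+p!} b^{p+p!-1}

Suppose for contradiction that L is regular, and let p be the pumping length.
Choose w = a^p b^{p+p!-1}. Since p ≠ (p+p!-1)+1 = p+p!, w ∈ L; and |w| ≥ p.
Write w = xyz as guaranteed by the lemma, with |xy| ≤ p and y is nonempty.
Since the first p symbols of w are all a's and |xy| ≤ p, y lies entirely in the leading a-block: y = a^k for some k with 1 ≤ k ≤ p.
Since 1 ≤ k ≤ p, k divides p!; set t = 1 + p!/k. Then xy^t z has p + (p!/k)·k = p + p! copies of a. Now the a-count is p+p! and (b-count)+1 = (p+p!-1)+1 = p+p!, so i ≠ j+1 fails. So xy^t z = a^{p+p!} b^{p+p!-1} ∉ L.
Contradiction. Therefore L is not regular.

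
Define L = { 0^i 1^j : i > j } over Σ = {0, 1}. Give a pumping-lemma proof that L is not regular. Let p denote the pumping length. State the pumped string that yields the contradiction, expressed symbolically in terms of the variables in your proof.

0^{p+1-k} 1^p

Assume L is regular. Let p be the pumping length given by the pumping lemma.
Choose w = 0^{p+1} 1^p ∈ L, with |w| = 2p+1 ≥ p.
Write w = xyz as guaranteed by the lemma, with |xy| ≤ p and |y| > 0.
Because |xy| ≤ p and w begins with p copies of 0, we have y = 0^k with 1 ≤ k ≤ p.
Consider xy^0z = xz = 0^{p+1-k} 1^p. Since k ≥ 1, the 0-count p+1-k is at most p, so i > j fails; thus xz ∉ L.
This is a contradiction; hence L is not regular.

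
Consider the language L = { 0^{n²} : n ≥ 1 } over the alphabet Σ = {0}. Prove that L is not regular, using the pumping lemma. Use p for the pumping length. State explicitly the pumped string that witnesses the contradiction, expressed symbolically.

Toward a contradiction, assume L is regular with pumping length p.
Take w = 0^{p²} ∈ L with |w| = p² ≥ p.
Write w = xyz as guaranteed by the lemma, with |xy| ≤ p and |y| > 0.
Then y = 0^k for some k with 1 ≤ k ≤ p.
Pump with i = 2: xy^2z = 0^{p²+k}. Since 1 ≤ k ≤ p, p² < p²+k ≤ p²+p < (p+1)², so p²+k lies strictly between consecutive squares and is not a perfect square. So xy^2z ∉ L.
This is a contradiction; hence L is not regular.

0^{p²+k}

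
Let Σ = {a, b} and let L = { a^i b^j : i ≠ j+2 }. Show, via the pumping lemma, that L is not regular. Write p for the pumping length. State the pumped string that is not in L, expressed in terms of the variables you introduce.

a^{p+p!} b^{p+p!-2}

Assume L is regular; let p be its pumping constant.
Choose w = a^p b^{p+p!-2}. Since p ≠ (p+p!-2)+2 = p+p!, w ∈ L; and |w| ≥ p.
By the pumping lemma, w = xyz with |xy| ≤ p and |y| > 0.
The first p characters of w are a's, so xy (and hence y) consists only of a's. Write y = a^k, 1 ≤ k ≤ p.
Since 1 ≤ k ≤ p, k divides p!; set t = 1 + p!/k. Then xy^t z has p + (p!/k)·k = p + p! copies of a. Now the a-count is p+p! and (b-count)+2 = (p+p!-2)+2 = p+p!, so i ≠ j+2 fails. So xy^t z = a^{p+p!} b^{p+p!-2} ∉ L.
Contradiction. Therefore L is not regular.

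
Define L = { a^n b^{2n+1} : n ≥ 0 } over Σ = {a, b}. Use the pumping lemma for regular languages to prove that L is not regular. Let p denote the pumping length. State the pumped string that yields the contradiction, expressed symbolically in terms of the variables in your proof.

a^{p+k} b^{2p+1}

Toward a contradiction, assume L is regular with pumping length p.
Choose w = a^p b^{2p+1}, which is in L with |w| = 3p+1 ≥ p.
Write w = xyz as guaranteed by the lemma, with |xy| ≤ p and |y| ≥ 1.
The first p characters of w are a's, so xy (and hence y) consists only of a's. Write y = a^k, 1 ≤ k ≤ p.
Pump with i = 2: xy^2z = a^{p+k} b^{2p+1}. For this to lie in L we would need 2p+1 = 2(p+k)+1, which forces k = 0. But k ≥ 1, so xy^2z ∉ L.
Contradiction. Therefore L is not regular.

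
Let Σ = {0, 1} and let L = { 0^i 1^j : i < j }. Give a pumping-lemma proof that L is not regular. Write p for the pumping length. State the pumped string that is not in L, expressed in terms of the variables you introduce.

0^{p+k} 1^{p+1}

Assume L is regular; let p be its pumping constant.
Choose w = 0^p 1^{p+1} ∈ L, with |w| = 2p+1 ≥ p.
By the pumping lemma, w = xyz with |xy| ≤ p and |y| ≥ 1.
Because |xy| ≤ p and w begins with p copies of 0, we have y = 0^k with 1 ≤ k ≤ p.
Consider xy^2z = 0^{p+k} 1^{p+1}. Since k ≥ 1, the 0-count p+k is at least p+1, so i < j fails; thus xy^2z ∉ L.
This contradicts the pumping lemma, so L is not regular.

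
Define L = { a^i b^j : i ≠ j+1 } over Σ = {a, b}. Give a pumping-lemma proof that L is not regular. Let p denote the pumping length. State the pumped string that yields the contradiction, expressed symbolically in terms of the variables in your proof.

Assume L is regular. Let p be the pumping length given by the pumping lemma.
Choose w = a^p b^{p+p!-1}. Since p ≠ (p+p!-1)+1 = p+p!, w ∈ L; and |w| ≥ p.
The pumping lemma gives a decomposition w = xyz where |xy| ≤ p and |y| ≥ 1.
The first p characters of w are a's, so xy (and hence y) consists only of a's. Write y = a^k, 1 ≤ k ≤ p.
Since 1 ≤ k ≤ p, k divides p!; set t = 1 + p!/k. Then xy^t z has p + (p!/k)·k = p + p! copies of a. Now the a-count is p+p! and (b-count)+1 = (p+p!-1)+1 = p+p!, so i ≠ j+1 fails. So xy^t z = a^{p+p!} b^{p+p!-1} ∉ L.
Contradiction. Therefore L is not regular.

a^{p+p!} b^{p+p!-1}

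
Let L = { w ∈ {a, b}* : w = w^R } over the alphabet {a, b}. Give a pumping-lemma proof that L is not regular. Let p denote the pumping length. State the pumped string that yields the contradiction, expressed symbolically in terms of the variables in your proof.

Suppose for contradiction that L is regular, and let p be the pumping length.
Take w = a^p b a^p, a palindrome of length 2p+1 ≥ p.
The pumping lemma gives a decomposition w = xyz where |xy| ≤ p and |y| > 0.
Because |xy| ≤ p and w begins with p copies of a, we have y = a^k with 1 ≤ k ≤ p.
Pump with i = 2: xy^2z = a^{p+k} b a^p. Its reverse is a^p b a^{p+k}, which differs from xy^2z since k ≥ 1. So xy^2z is not a palindrome and xy^2z ∉ L.
This contradicts the pumping lemma, so L is not regular.

a^{p+k} b a^p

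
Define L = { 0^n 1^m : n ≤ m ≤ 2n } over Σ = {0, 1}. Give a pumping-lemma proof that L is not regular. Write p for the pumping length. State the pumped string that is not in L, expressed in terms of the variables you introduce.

Assume L is regular. Let p be the pumping length given by the pumping lemma.
Take w = 0^p 1^p ∈ L (since p ≤ p ≤ 2p), with |w| = 2p ≥ p.
Write w = xyz as guaranteed by the lemma, with |xy| ≤ p and |y| > 0.
The first p characters of w are 0's, so xy (and hence y) consists only of 0's. Write y = 0^k, 1 ≤ k ≤ p.
Pump with i = 2: xy^2z = 0^{p+k} 1^p. Now n = p+k > p = m, so the condition n ≤ m fails. Thus xy^2z ∉ L.
This is a contradiction; hence L is not regular.

0^{p+k} 1^p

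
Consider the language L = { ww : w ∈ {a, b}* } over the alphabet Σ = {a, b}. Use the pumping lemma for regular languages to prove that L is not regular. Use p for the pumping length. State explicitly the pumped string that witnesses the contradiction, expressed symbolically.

a^{p+k} b^p a^p b^p

Suppose for contradiction that L is regular, and let p be the pumping length.
Take w = a^p b^p a^p b^p = uu where u = a^pb^p; then w ∈ L and |w| = 4p ≥ p.
The pumping lemma gives a decomposition w = xyz where |xy| ≤ p and |y| > 0.
Because |xy| ≤ p and w begins with p copies of a, we have y = a^k with 1 ≤ k ≤ p.
Pump with i = 2: xy^2z = a^{p+k} b^p a^p b^p, of length 4p+k. Suppose this equals vv. The string starts with a and ends with b, so v does too; thus the boundary between the two copies of v is a b→a transition. There is exactly one such transition, at position 2p+k, so |v| = 2p+k and |vv| = 4p+2k ≠ 4p+k since k ≥ 1. So xy^2z ∉ L.
This contradicts the pumping lemma, so L is not regular.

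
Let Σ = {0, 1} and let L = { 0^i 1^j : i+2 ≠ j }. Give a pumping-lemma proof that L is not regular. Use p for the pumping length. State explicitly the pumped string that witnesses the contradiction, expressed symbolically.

0^{p+p!} 1^{p+p!+2}

Suppose for contradiction that L is regular, and let p be the pumping length.
Choose w = 0^p 1^{p+p!+2}. Since p ≠ (p+p!+2)-2 = p+p!, w ∈ L; and |w| ≥ p.
Write w = xyz as guaranteed by the lemma, with |xy| ≤ p and |y| > 0.
Since the first p symbols of w are all 0's and |xy| ≤ p, y lies entirely in the leading 0-block: y = 0^k for some k with 1 ≤ k ≤ p.
Since 1 ≤ k ≤ p, k divides p!; set t = 1 + p!/k. Then xy^t z has p + (p!/k)·k = p + p! copies of 0. Now the 0-count is p+p! and (1-count)-2 = (p+p!+2)-2 = p+p!, so i+2 ≠ j fails. So xy^t z = 0^{p+p!} 1^{p+p!+2} ∉ L.
Contradiction. Therefore L is not regular.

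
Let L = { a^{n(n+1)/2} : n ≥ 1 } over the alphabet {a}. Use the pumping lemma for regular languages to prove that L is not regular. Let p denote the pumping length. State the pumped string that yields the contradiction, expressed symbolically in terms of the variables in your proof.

a^{p(p+1)/2+k}

Assume L is regular. Let p be the pumping length given by the pumping lemma.
Take w = a^{p(p+1)/2} ∈ L with |w| = p(p+1)/2 ≥ p.
The pumping lemma gives a decomposition w = xyz where |xy| ≤ p and y is nonempty.
Then y = a^k for some k with 1 ≤ k ≤ p.
Pump with i = 2: xy^2z = a^{p(p+1)/2+k}. Since 1 ≤ k ≤ p, p(p+1)/2 < p(p+1)/2+k ≤ p(p+1)/2+p < (p+1)(p+2)/2, so p(p+1)/2+k is strictly between consecutive triangular numbers. So xy^2z ∉ L.
This is a contradiction; hence L is not regular.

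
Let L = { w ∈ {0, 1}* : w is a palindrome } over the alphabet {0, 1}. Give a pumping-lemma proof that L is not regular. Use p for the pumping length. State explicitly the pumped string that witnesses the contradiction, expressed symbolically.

0^{p+k} 1 0^p

Suppose for contradiction that L is regular, and let p be the pumping length.
Take w = 0^p 1 0^p, a palindrome of length 2p+1 ≥ p.
The pumping lemma gives a decomposition w = xyz where |xy| ≤ p and y is nonempty.
Since the first p symbols of w are all 0's and |xy| ≤ p, y lies entirely in the leading 0-block: y = 0^k for some k with 1 ≤ k ≤ p.
Pump with i = 2: xy^2z = 0^{p+k} 1 0^p. Its reverse is 0^p 1 0^{p+k}, which differs from xy^2z since k ≥ 1. So xy^2z is not a palindrome and xy^2z ∉ L.
This is a contradiction; hence L is not regular.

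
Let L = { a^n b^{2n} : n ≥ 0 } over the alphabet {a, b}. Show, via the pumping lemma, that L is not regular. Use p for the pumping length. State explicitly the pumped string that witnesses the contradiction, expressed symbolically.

Assume L is regular. Let p be the pumping length given by the pumping lemma.
Take w = a^p b^{2p}. Then w ∈ L and |w| = 3p ≥ p.
Write w = xyz as guaranteed by the lemma, with |xy| ≤ p and |y| ≥ 1.
Since the first p symbols of w are all a's and |xy| ≤ p, y lies entirely in the leading a-block: y = a^k for some k with 1 ≤ k ≤ p.
Pump with i = 2: xy^2z = a^{p+k} b^{2p}. For this to lie in L we would need 2p = 2(p+k), which forces k = 0. But k ≥ 1, so xy^2z ∉ L.
This contradicts the pumping lemma, so L is not regular.

a^{p+k} b^{2p}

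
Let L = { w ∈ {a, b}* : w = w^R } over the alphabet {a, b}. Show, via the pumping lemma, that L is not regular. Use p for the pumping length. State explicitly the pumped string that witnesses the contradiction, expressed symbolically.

Assume L is regular; let p be its pumping constant.
Take w = a^p b a^p, a palindrome of length 2p+1 ≥ p.
By the pumping lemma, w = xyz with |xy| ≤ p and |y| > 0.
The first p characters of w are a's, so xy (and hence y) consists only of a's. Write y = a^k, 1 ≤ k ≤ p.
Pump with i = 2: xy^2z = a^{p+k} b a^p. Its reverse is a^p b a^{p+k}, which differs from xy^2z since k ≥ 1. So xy^2z is not a palindrome and xy^2z ∉ L.
Contradiction. Therefore L is not regular.

a^{p+k} b a^p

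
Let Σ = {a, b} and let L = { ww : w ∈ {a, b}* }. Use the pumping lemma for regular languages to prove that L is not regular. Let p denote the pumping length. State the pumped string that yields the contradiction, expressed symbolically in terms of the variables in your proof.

a^{p+k} b^p a^p b^p

Assume L is regular; let p be its pumping constant.
Take w = a^p b^p a^p b^p = uu where u = a^pb^p; then w ∈ L and |w| = 4p ≥ p.
Write w = xyz as guaranteed by the lemma, with |xy| ≤ p and |y| > 0.
Since the first p symbols of w are all a's and |xy| ≤ p, y lies entirely in the leading a-block: y = a^k for some k with 1 ≤ k ≤ p.
Pump with i = 2: xy^2z = a^{p+k} b^p a^p b^p, of length 4p+k. Suppose this equals vv. The string starts with a and ends with b, so v does too; thus the boundary between the two copies of v is a b→a transition. There is exactly one such transition, at position 2p+k, so |v| = 2p+k and |vv| = 4p+2k ≠ 4p+k since k ≥ 1. So xy^2z ∉ L.
This is a contradiction; hence L is not regular.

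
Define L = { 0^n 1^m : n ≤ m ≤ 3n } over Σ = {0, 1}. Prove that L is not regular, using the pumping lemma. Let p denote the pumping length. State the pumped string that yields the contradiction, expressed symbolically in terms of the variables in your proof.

Suppose for contradiction that L is regular, and let p be the pumping length.
Take w = 0^p 1^p ∈ L (since p ≤ p ≤ 3p), with |w| = 2p ≥ p.
Write w = xyz as guaranteed by the lemma, with |xy| ≤ p and y is nonempty.
Since the first p symbols of w are all 0's and |xy| ≤ p, y lies entirely in the leading 0-block: y = 0^k for some k with 1 ≤ k ≤ p.
Pump with i = 2: xy^2z = 0^{p+k} 1^p. Now n = p+k > p = m, so the condition n ≤ m fails. Thus xy^2z ∉ L.
This is a contradiction; hence L is not regular.

0^{p+k} 1^p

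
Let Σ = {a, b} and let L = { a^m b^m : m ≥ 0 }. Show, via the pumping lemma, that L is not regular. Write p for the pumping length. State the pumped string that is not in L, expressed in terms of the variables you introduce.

a^{p+k} b^p

Toward a contradiction, assume L is regular with pumping length p.
Choose w = a^p b^p, which is in L with |w| = 2p ≥ p.
By the pumping lemma, w = xyz with |xy| ≤ p and |y| > 0.
Since the first p symbols of w are all a's and |xy| ≤ p, y lies entirely in the leading a-block: y = a^k for some k with 1 ≤ k ≤ p.
Pump with i = 2: xy^2z = a^{p+k} b^p. For this to lie in L we would need p = p+k, which forces k = 0. But k ≥ 1, so xy^2z ∉ L.
Contradiction. Therefore L is not regular.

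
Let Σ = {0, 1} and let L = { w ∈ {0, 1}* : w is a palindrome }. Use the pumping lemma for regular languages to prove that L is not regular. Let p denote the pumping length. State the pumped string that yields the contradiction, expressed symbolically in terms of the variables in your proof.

0^{p+k} 1 0^p

Assume L is regular. Let p be the pumping length given by the pumping lemma.
Take w = 0^p 1 0^p, a palindrome of length 2p+1 ≥ p.
By the pumping lemma, w = xyz with |xy| ≤ p and |y| ≥ 1.
The first p characters of w are 0's, so xy (and hence y) consists only of 0's. Write y = 0^k, 1 ≤ k ≤ p.
Pump with i = 2: xy^2z = 0^{p+k} 1 0^p. Its reverse is 0^p 1 0^{p+k}, which differs from xy^2z since k ≥ 1. So xy^2z is not a palindrome and xy^2z ∉ L.
Contradiction. Therefore L is not regular.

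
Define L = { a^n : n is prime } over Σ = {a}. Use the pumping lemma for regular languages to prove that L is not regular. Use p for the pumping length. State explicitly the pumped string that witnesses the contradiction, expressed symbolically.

a^{q(1+k)}

Assume L is regular. Let p be the pumping length given by the pumping lemma.
Let q be a prime with q ≥ p+2 (infinitely many primes exist), and take w = a^q ∈ L with |w| = q ≥ p.
By the pumping lemma, w = xyz with |xy| ≤ p and |y| > 0.
Then y = a^k for some k with 1 ≤ k ≤ p.
Since 1 ≤ k ≤ p, |xz| = q-k. Pump with i = q+1: |xy^{q+1}z| = (q-k)+(q+1)k = q+qk = q(1+k), which is composite (both factors ≥ 2). So xy^{q+1}z = a^{q(1+k)} ∉ L.
This contradicts the pumping lemma, so L is not regular.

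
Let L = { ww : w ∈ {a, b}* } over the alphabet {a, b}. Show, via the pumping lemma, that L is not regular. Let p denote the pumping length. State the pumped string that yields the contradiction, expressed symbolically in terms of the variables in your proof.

a^{p+k} b^p a^p b^p

Suppose for contradiction that L is regular, and let p be the pumping length.
Take w = a^p b^p a^p b^p = uu where u = a^pb^p; then w ∈ L and |w| = 4p ≥ p.
By the pumping lemma, w = xyz with |xy| ≤ p and y is nonempty.
Because |xy| ≤ p and w begins with p copies of a, we have y = a^k with 1 ≤ k ≤ p.
Pump with i = 2: xy^2z = a^{p+k} b^p a^p b^p, of length 4p+k. Suppose this equals vv. The string starts with a and ends with b, so v does too; thus the boundary between the two copies of v is a b→a transition. There is exactly one such transition, at position 2p+k, so |v| = 2p+k and |vv| = 4p+2k ≠ 4p+k since k ≥ 1. So xy^2z ∉ L.
This contradicts the pumping lemma, so L is not regular.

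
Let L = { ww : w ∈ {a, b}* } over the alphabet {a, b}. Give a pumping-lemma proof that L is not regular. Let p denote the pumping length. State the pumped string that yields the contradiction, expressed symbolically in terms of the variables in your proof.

a^{p+k} b^p a^p b^p

Assume L is regular; let p be its pumping constant.
Take w = a^p b^p a^p b^p = uu where u = a^pb^p; then w ∈ L and |w| = 4p ≥ p.
By the pumping lemma, w = xyz with |xy| ≤ p and |y| ≥ 1.
Since the first p symbols of w are all a's and |xy| ≤ p, y lies entirely in the leading a-block: y = a^k for some k with 1 ≤ k ≤ p.
Pump with i = 2: xy^2z = a^{p+k} b^p a^p b^p, of length 4p+k. Suppose this equals vv. The string starts with a and ends with b, so v does too; thus the boundary between the two copies of v is a b→a transition. There is exactly one such transition, at position 2p+k, so |v| = 2p+k and |vv| = 4p+2k ≠ 4p+k since k ≥ 1. So xy^2z ∉ L.
Contradiction. Therefore L is not regular.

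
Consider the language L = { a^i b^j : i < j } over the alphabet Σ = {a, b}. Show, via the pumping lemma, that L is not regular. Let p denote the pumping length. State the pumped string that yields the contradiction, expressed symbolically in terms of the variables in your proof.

Suppose for contradiction that L is regular, and let p be the pumping length.
Choose w = a^p b^{p+1} ∈ L, with |w| = 2p+1 ≥ p.
The pumping lemma gives a decomposition w = xyz where |xy| ≤ p and |y| ≥ 1.
The first p characters of w are a's, so xy (and hence y) consists only of a's. Write y = a^k, 1 ≤ k ≤ p.
Consider xy^2z = a^{p+k} b^{p+1}. Since k ≥ 1, the a-count p+k is at least p+1, so i < j fails; thus xy^2z ∉ L.
This is a contradiction; hence L is not regular.

a^{p+k} b^{p+1}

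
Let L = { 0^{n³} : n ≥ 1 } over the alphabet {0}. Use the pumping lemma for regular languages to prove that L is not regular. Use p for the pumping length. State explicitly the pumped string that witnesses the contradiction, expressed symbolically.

0^{p³+k}

Suppose for contradiction that L is regular, and let p be the pumping length.
Take w = 0^{p³} ∈ L with |w| = p³ ≥ p.
The pumping lemma gives a decomposition w = xyz where |xy| ≤ p and y is nonempty.
Then y = 0^k for some k with 1 ≤ k ≤ p.
Pump with i = 2: xy^2z = 0^{p³+k}. Since 1 ≤ k ≤ p, p³ < p³+k ≤ p³+p < p³+3p²+3p+1 = (p+1)³, so p³+k is not a perfect cube. So xy^2z ∉ L.
This is a contradiction; hence L is not regular.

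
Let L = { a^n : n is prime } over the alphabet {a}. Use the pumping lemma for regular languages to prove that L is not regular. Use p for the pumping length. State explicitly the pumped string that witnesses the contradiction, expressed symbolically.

Toward a contradiction, assume L is regular with pumping length p.
Let q be a prime with q ≥ p+2 (infinitely many primes exist), and take w = a^q ∈ L with |w| = q ≥ p.
The pumping lemma gives a decomposition w = xyz where |xy| ≤ p and |y| ≥ 1.
Then y = a^k for some k with 1 ≤ k ≤ p.
Since 1 ≤ k ≤ p, |xz| = q-k. Pump with i = q+1: |xy^{q+1}z| = (q-k)+(q+1)k = q+qk = q(1+k), which is composite (both factors ≥ 2). So xy^{q+1}z = a^{q(1+k)} ∉ L.
This contradicts the pumping lemma, so L is not regular.

a^{q(1+k)}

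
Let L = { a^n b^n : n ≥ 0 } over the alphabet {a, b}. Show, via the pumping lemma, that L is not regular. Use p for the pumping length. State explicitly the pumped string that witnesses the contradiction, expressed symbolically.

a^{p+k} b^p

Assume L is regular. Let p be the pumping length given by the pumping lemma.
Let w = a^p b^p ∈ L; note |w| = 2p ≥ p.
By the pumping lemma, w = xyz with |xy| ≤ p and |y| ≥ 1.
Since the first p symbols of w are all a's and |xy| ≤ p, y lies entirely in the leading a-block: y = a^k for some k with 1 ≤ k ≤ p.
Pump with i = 2: xy^2z = a^{p+k} b^p. For this to lie in L we would need p = p+k, which forces k = 0. But k ≥ 1, so xy^2z ∉ L.
Contradiction. Therefore L is not regular.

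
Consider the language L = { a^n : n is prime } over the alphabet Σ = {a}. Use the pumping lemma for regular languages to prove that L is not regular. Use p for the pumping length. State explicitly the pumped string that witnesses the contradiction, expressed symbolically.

Assume L is regular. Let p be the pumping length given by the pumping lemma.
Let q be a prime with q ≥ p+2 (infinitely many primes exist), and take w = a^q ∈ L with |w| = q ≥ p.
By the pumping lemma, w = xyz with |xy| ≤ p and y is nonempty.
Then y = a^k for some k with 1 ≤ k ≤ p.
Since 1 ≤ k ≤ p, |xz| = q-k. Pump with i = q+1: |xy^{q+1}z| = (q-k)+(q+1)k = q+qk = q(1+k), which is composite (both factors ≥ 2). So xy^{q+1}z = a^{q(1+k)} ∉ L.
This is a contradiction; hence L is not regular.

a^{q(1+k)}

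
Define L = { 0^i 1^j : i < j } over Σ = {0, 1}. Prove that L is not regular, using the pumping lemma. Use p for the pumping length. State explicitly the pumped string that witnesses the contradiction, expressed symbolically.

Assume L is regular. Let p be the pumping length given by the pumping lemma.
Choose w = 0^p 1^{p+1} ∈ L, with |w| = 2p+1 ≥ p.
The pumping lemma gives a decomposition w = xyz where |xy| ≤ p and |y| ≥ 1.
The first p characters of w are 0's, so xy (and hence y) consists only of 0's. Write y = 0^k, 1 ≤ k ≤ p.
Consider xy^2z = 0^{p+k} 1^{p+1}. Since k ≥ 1, the 0-count p+k is at least p+1, so i < j fails; thus xy^2z ∉ L.
This contradicts the pumping lemma, so L is not regular.

0^{p+k} 1^{p+1}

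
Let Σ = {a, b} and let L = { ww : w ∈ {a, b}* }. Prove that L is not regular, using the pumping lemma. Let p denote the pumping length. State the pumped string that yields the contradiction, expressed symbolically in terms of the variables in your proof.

Suppose for contradiction that L is regular, and let p be the pumping length.
Take w = a^p b^p a^p b^p = uu where u = a^pb^p; then w ∈ L and |w| = 4p ≥ p.
Write w = xyz as guaranteed by the lemma, with |xy| ≤ p and |y| > 0.
Because |xy| ≤ p and w begins with p copies of a, we have y = a^k with 1 ≤ k ≤ p.
Pump with i = 2: xy^2z = a^{p+k} b^p a^p b^p, of length 4p+k. Suppose this equals vv. The string starts with a and ends with b, so v does too; thus the boundary between the two copies of v is a b→a transition. There is exactly one such transition, at position 2p+k, so |v| = 2p+k and |vv| = 4p+2k ≠ 4p+k since k ≥ 1. So xy^2z ∉ L.
This contradicts the pumping lemma, so L is not regular.

a^{p+k} b^p a^p b^p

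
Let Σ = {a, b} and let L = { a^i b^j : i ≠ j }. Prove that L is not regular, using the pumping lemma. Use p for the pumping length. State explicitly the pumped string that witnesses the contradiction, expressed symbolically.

Assume L is regular; let p be its pumping constant.
Choose w = a^p b^{p+p!}. Since p ≠ p+p!, w ∈ L; and |w| ≥ p.
Write w = xyz as guaranteed by the lemma, with |xy| ≤ p and y is nonempty.
Since the first p symbols of w are all a's and |xy| ≤ p, y lies entirely in the leading a-block: y = a^k for some k with 1 ≤ k ≤ p.
Since 1 ≤ k ≤ p, k divides p!; set t = 1 + p!/k. Then xy^t z has p + (p!/k)·k = p + p! copies of a. Now the a-count equals the b-count, so i ≠ j fails. So xy^t z = a^{p+p!} b^{p+p!} ∉ L.
This is a contradiction; hence L is not regular.

a^{p+p!} b^{p+p!}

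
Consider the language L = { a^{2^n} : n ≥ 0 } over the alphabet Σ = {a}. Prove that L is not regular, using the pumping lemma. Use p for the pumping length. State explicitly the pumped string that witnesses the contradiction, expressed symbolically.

a^{2^p+k}

Assume L is regular; let p be its pumping constant.
Take w = a^{2^p} ∈ L with |w| = 2^p ≥ p.
Write w = xyz as guaranteed by the lemma, with |xy| ≤ p and y is nonempty.
Then y = a^k for some k with 1 ≤ k ≤ p.
Pump with i = 2: xy^2z = a^{2^p+k}. Since 1 ≤ k ≤ p < 2^p, we have 2^p < 2^p+k < 2^{p+1}, so 2^p+k is not a power of 2. So xy^2z ∉ L.
This contradicts the pumping lemma, so L is not regular.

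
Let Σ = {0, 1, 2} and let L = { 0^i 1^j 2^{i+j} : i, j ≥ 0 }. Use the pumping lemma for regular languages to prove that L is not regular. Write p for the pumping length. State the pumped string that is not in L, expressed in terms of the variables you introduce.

0^{p+k} 1^p 2^{2p}

Suppose for contradiction that L is regular, and let p be the pumping length.
Take w = 0^p 1^p 2^{2p} ∈ L (with i=j=p, i+j=2p), |w| = 4p ≥ p.
By the pumping lemma, w = xyz with |xy| ≤ p and |y| > 0.
The first p characters of w are 0's, so xy (and hence y) consists only of 0's. Write y = 0^k, 1 ≤ k ≤ p.
Consider xy^2z = 0^{p+k} 1^p 2^{2p}. Now the 0- and 1-counts sum to 2p+k, but the 2-count is 2p ≠ 2p+k. So xy^2z ∉ L.
This contradicts the pumping lemma, so L is not regular.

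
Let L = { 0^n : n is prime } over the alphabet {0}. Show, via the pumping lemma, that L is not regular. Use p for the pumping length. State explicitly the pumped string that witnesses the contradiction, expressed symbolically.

0^{q(1+k)}

Toward a contradiction, assume L is regular with pumping length p.
Let q be a prime with q ≥ p+2 (infinitely many primes exist), and take w = 0^q ∈ L with |w| = q ≥ p.
The pumping lemma gives a decomposition w = xyz where |xy| ≤ p and |y| ≥ 1.
Then y = 0^k for some k with 1 ≤ k ≤ p.
Since 1 ≤ k ≤ p, |xz| = q-k. Pump with i = q+1: |xy^{q+1}z| = (q-k)+(q+1)k = q+qk = q(1+k), which is composite (both factors ≥ 2). So xy^{q+1}z = 0^{q(1+k)} ∉ L.
This is a contradiction; hence L is not regular.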